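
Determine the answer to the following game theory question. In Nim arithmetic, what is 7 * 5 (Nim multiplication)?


Nim multiplication is bilinear over XOR: (u XOR v) * w = (u*w) XOR (v*w).
So we split each operand into its bit components and XOR the pairwise Nim products.
7 = 1 + 2 + 4 (as XOR of powers of 2).
5 = 1 + 4 (as XOR of powers of 2).
Using the standard Nim-product table on single bits:
  2*2 = 3,   2*4 = 8,   2*8 = 12,
  4*4 = 6,   4*8 = 11,  8*8 = 13,
and  1*x = x (identity), k*l = l*k (commutative).
Pairwise Nim products:
  1 * 1 = 1
  1 * 4 = 4
  2 * 1 = 2
  2 * 4 = 8
  4 * 1 = 4
  4 * 4 = 6
XOR them: 1 XOR 4 XOR 2 XOR 8 XOR 4 XOR 6 = 13.
Result: 7 * 5 = 13 (in Nim).

13


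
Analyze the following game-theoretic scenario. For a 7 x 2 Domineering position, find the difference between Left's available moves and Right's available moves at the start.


Board is 7 x 2 (rows x cols).
Left (vertical) placements: (rows-1) * cols = 6 * 2 = 12
Right (horizontal) placements: rows * (cols-1) = 7 * 1 = 7
Advantage = Left - Right = 12 - 7 = 5

5


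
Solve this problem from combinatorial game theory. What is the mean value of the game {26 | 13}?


Game = {26 | 13}, a switch {a | b} with numbers a > b.
Its thermograph has left wall a - t and right wall b + t, which meet at t = (a - b)/2, where both equal (a + b)/2. So the mast (mean value) is at (a + b)/2.
Mean = (26 + (13))/2 = 39/2 = 39/2

39/2


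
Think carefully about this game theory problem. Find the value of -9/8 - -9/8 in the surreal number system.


x = -9/8, y = -9/8
Converting to common denominator: 8
x = -9/8, y = -9/8
x - y = -9/8 - -9/8 = 0

0


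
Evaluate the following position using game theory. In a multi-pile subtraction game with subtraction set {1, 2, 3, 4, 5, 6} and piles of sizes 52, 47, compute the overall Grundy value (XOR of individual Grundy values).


Subtraction set: {1, 2, 3, 4, 5, 6}
For this subtraction set, G(n) = n mod 7 (period = max + 1 = 7).
Pile 1 (size 52): G(52) = 52 mod 7 = 3
Pile 2 (size 47): G(47) = 47 mod 7 = 5
Total Grundy value = XOR of all: 3 XOR 5 = 6

6


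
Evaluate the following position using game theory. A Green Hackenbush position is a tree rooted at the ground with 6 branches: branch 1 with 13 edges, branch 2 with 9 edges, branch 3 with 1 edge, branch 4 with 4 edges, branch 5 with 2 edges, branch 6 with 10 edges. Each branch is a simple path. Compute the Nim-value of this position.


The tree has 6 branches from the ground vertex.
In Green Hackenbush, the Nim-value of a simple path of length k is k.
Branch 1: length 13, Nim-value = 13
Branch 2: length 9, Nim-value = 9
Branch 3: length 1, Nim-value = 1
Branch 4: length 4, Nim-value = 4
Branch 5: length 2, Nim-value = 2
Branch 6: length 10, Nim-value = 10
Total Nim-value = XOR of all branch values:
0 XOR 13 = 13
13 XOR 9 = 4
4 XOR 1 = 5
5 XOR 4 = 1
1 XOR 2 = 3
3 XOR 10 = 9
Nim-value of the tree = 9

9


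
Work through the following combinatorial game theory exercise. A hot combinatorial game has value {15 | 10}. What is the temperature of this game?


The game is {15 | 10}, a switch {a | b} with numbers a > b.
Cooling {a | b} by t gives {a - t | b + t}, which stops being hot when a - t = b + t, i.e. at t = (a - b)/2. So the temperature of a switch is (a - b)/2.
Temperature = (Left option - Right option) / 2
= (15 - (10)) / 2
= 5 / 2
= 5/2

5/2


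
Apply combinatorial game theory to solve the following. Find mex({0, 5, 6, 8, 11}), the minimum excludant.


Set = {0, 5, 6, 8, 11}
0 is in the set.
1 is NOT in the set. This is the mex.
mex = 1

1


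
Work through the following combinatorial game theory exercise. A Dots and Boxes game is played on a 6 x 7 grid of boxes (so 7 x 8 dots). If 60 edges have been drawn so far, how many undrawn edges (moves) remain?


Grid: 6 x 7 boxes, i.e. 7 rows and 8 columns of dots.
Horizontal edges: (rows + 1) * cols = 7 * 7 = 49
Vertical edges: rows * (cols + 1) = 6 * 8 = 48
Total edges: 49 + 48 = 97
Edges drawn: 60
Remaining: 97 - 60 = 37

37


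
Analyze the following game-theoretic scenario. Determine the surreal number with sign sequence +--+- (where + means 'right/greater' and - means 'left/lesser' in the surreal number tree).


Sign expansion: +--+-
Rule: track bounds (lo, hi), initially (-inf, +inf). On '+', the current value becomes lo and we move to the simplest number in (value, hi): value + 1 if hi = +inf, otherwise the midpoint (value + hi)/2. On '-', the current value becomes hi and we move to value - 1 if lo = -inf, otherwise the midpoint (lo + value)/2.
Start at 0.
Step 1: sign = +, move right. Bounds: (0, +inf). Value = 1
Step 2: sign = -, move left. Bounds: (0, 1). Value = 1/2
Step 3: sign = -, move left. Bounds: (0, 1/2). Value = 1/4
Step 4: sign = +, move right. Bounds: (1/4, 1/2). Value = 3/8
Step 5: sign = -, move left. Bounds: (1/4, 3/8). Value = 5/16
The surreal number with sign expansion +--+- is 5/16.

5/16


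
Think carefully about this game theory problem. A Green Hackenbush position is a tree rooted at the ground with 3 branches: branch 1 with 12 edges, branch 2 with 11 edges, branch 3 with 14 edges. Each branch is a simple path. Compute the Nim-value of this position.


The tree has 3 branches from the ground vertex.
In Green Hackenbush, the Nim-value of a simple path of length k is k.
Branch 1: length 12, Nim-value = 12
Branch 2: length 11, Nim-value = 11
Branch 3: length 14, Nim-value = 14
Total Nim-value = XOR of all branch values:
0 XOR 12 = 12
12 XOR 11 = 7
7 XOR 14 = 9
Nim-value of the tree = 9

9


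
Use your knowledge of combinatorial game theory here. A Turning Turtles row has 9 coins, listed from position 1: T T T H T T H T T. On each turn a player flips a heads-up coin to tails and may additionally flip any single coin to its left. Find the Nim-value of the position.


Coins: T T T H T T H T T
Key fact: a single head at position k behaves exactly like a Nim heap of size k (turning it to T and optionally flipping a coin at j < k corresponds to moving the heap from k to j, or to 0), and heads combine as a disjunctive sum (two heads at the same place would cancel, matching j XOR j = 0). So the Nim-value is the XOR of the 1-indexed positions of the heads.
Face-up positions (1-indexed): [4, 7]
XOR 0 with 4: 0 XOR 4 = 4
XOR 4 with 7: 4 XOR 7 = 3
Nim-value = 3

3


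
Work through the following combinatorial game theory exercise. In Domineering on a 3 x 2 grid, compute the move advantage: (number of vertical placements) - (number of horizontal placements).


Board is 3 x 2 (rows x cols).
Left (vertical) placements: (rows-1) * cols = 2 * 2 = 4
Right (horizontal) placements: rows * (cols-1) = 3 * 1 = 3
Advantage = Left - Right = 4 - 3 = 1

1


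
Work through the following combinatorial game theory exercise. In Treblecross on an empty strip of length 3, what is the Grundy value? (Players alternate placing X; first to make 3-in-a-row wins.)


Treblecross: place X on empty cells; 3-in-a-row wins.
Playing within two cells of an existing X lets the opponent win at once, so sensible play treats the cells i-2..i+2 around each X as dead. The player left with no safe cell loses, so this is a normal-play take-away game on strips of safe cells.
Placing X at cell i (0-indexed) of a strip of k safe cells leaves independent strips of sizes max(0, i-2) and max(0, k-i-3). Hence G(k) = mex{ G(max(0,i-2)) XOR G(max(0,k-i-3)) : 0 <= i < k }, with G(0) = 0.
G(1): splits (0,0):0^0=0 -> mex({0}) = 1
G(2): splits (0,0):0^0=0 -> mex({0}) = 1
G(3): splits (0,0):0^0=0 -> mex({0}) = 1
Therefore G(3) = 1.

1


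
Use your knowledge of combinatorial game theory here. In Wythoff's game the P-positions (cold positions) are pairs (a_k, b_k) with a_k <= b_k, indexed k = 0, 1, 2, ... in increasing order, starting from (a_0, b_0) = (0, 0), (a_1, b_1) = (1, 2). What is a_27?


By Wythoff's theorem, a_k = floor(k * phi) and b_k = floor(k * phi^2) = a_k + k, where phi = (1 + sqrt(5))/2 is the golden ratio.
phi = (1 + sqrt(5))/2 = 1.618034
k = 27
k * phi = 27 * 1.618034 = 43.686918
a_27 = floor(k * phi) = 43

43


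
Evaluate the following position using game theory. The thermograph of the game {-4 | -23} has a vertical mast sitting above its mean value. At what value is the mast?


Game = {-4 | -23}, a switch {a | b} with numbers a > b.
Its thermograph has left wall a - t and right wall b + t, which meet at t = (a - b)/2, where both equal (a + b)/2. So the mast (mean value) is at (a + b)/2.
Mean = (-4 + (-23))/2 = -27/2 = -27/2

-27/2


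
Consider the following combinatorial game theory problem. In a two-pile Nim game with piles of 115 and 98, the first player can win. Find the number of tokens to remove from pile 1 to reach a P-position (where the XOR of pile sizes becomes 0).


Piles: 115 and 98
Current XOR: 115 XOR 98 = 17 (non-zero, so this is an N-position).
To make the XOR zero, we need to find a move that balances the piles.
For pile 1 (size 115): target = 115 XOR 17 = 98
We reduce pile 1 from 115 to 98.
Tokens removed: 115 - 98 = 17
Verification: 98 XOR 98 = 0

17


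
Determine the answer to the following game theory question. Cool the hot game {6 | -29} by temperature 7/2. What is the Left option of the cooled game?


Original game: {6 | -29} (a switch {a | b} with a > b).
Cooling by t (for t below the temperature (a - b)/2 = 35/2) taxes each move by t: {a | b} cooled by t is {a - t | b + t}.
Cooling amount: t = 7/2
Cooled Left option: 6 - 7/2 = 5/2
Cooled Right option: -29 + 7/2 = -51/2
Cooled game: {5/2 | -51/2}
Left option = 5/2

5/2


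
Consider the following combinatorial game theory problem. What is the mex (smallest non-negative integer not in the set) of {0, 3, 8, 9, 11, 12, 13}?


Set = {0, 3, 8, 9, 11, 12, 13}
0 is in the set.
1 is NOT in the set. This is the mex.
mex = 1

1


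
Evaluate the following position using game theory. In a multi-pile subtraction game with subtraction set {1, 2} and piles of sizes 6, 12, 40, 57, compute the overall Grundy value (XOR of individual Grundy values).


Subtraction set: {1, 2}
For this subtraction set, G(n) = n mod 3 (period = max + 1 = 3).
Pile 1 (size 6): G(6) = 6 mod 3 = 0
Pile 2 (size 12): G(12) = 12 mod 3 = 0
Pile 3 (size 40): G(40) = 40 mod 3 = 1
Pile 4 (size 57): G(57) = 57 mod 3 = 0
Total Grundy value = XOR of all: 0 XOR 0 XOR 1 XOR 0 = 1

1


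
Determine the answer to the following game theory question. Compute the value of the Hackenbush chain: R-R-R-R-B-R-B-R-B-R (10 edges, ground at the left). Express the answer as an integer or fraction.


Edges (from ground): R-R-R-R-B-R-B-R-B-R
By Berlekamp's sign-expansion rule, a Blue-Red Hackenbush stalk has the value of the surreal number whose sign sequence is the edge sequence with B -> + and R -> -.
Sign sequence: ----+-+-+-
Trace the sign expansion in the surreal number tree, starting from 0:
Edge 1: R (sign -) -> bounds (-inf, 0), value = -1
Edge 2: R (sign -) -> bounds (-inf, -1), value = -2
Edge 3: R (sign -) -> bounds (-inf, -2), value = -3
Edge 4: R (sign -) -> bounds (-inf, -3), value = -4
Edge 5: B (sign +) -> bounds (-4, -3), value = -7/2
Edge 6: R (sign -) -> bounds (-4, -7/2), value = -15/4
Edge 7: B (sign +) -> bounds (-15/4, -7/2), value = -29/8
Edge 8: R (sign -) -> bounds (-15/4, -29/8), value = -59/16
Edge 9: B (sign +) -> bounds (-59/16, -29/8), value = -117/32
Edge 10: R (sign -) -> bounds (-59/16, -117/32), value = -235/64
Game value = -235/64

-235/64


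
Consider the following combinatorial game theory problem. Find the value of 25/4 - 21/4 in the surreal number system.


x = 25/4, y = 21/4
Converting to common denominator: 4
x = 25/4, y = 21/4
x - y = 25/4 - 21/4 = 1

1


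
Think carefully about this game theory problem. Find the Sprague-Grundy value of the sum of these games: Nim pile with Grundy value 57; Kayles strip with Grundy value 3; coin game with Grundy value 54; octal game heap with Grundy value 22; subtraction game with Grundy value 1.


By the Sprague-Grundy theorem, the Grundy value of a sum of games is the XOR of individual Grundy values.
Nim pile: Grundy value = 57. Running XOR: 0 XOR 57 = 57
Kayles strip: Grundy value = 3. Running XOR: 57 XOR 3 = 58
coin game: Grundy value = 54. Running XOR: 58 XOR 54 = 12
octal game heap: Grundy value = 22. Running XOR: 12 XOR 22 = 26
subtraction game: Grundy value = 1. Running XOR: 26 XOR 1 = 27
The combined Grundy value is 27.

27


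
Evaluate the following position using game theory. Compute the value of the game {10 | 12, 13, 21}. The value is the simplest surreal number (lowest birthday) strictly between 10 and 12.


Left options: {10}, max = 10
Right options: {12, 13, 21}, min = 12
All options are numbers and max(Left) < min(Right), so by the simplicity theorem the value is the simplest (earliest-born) number strictly between 10 and 12.
The only integer strictly between 10 and 12 is 11.
No non-integer in the interval can be simpler: if x is a non-integer in the interval, then floor(x) or ceil(x) also lies in the interval (the interval contains an integer), and both are proper prefixes of x's sign expansion, i.e. born earlier. So the game value is 11.
Game value = 11

11


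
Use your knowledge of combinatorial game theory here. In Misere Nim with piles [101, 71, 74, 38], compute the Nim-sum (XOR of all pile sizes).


We need the XOR (exclusive or) of all pile sizes.
After XOR-ing pile 1 (size 101): 0 XOR 101 = 101
After XOR-ing pile 2 (size 71): 101 XOR 71 = 34
After XOR-ing pile 3 (size 74): 34 XOR 74 = 104
After XOR-ing pile 4 (size 38): 104 XOR 38 = 78
The Nim-value of this position is 78.

78


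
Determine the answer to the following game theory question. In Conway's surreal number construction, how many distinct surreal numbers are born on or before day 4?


Day 0: {|} = 0 is born. Count = 1.
Day n: the number of surreal numbers born by day n is 2^(n+1) - 1.
By day 0: 2^1 - 1 = 1
By day 1: 2^2 - 1 = 3
By day 2: 2^3 - 1 = 7
By day 3: 2^4 - 1 = 15
By day 4: 2^5 - 1 = 31
By day 4: 31 surreal numbers.

31


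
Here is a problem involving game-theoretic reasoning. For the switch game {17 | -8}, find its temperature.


The game is {17 | -8}, a switch {a | b} with numbers a > b.
Cooling {a | b} by t gives {a - t | b + t}, which stops being hot when a - t = b + t, i.e. at t = (a - b)/2. So the temperature of a switch is (a - b)/2.
Temperature = (Left option - Right option) / 2
= (17 - (-8)) / 2
= 25 / 2
= 25/2

25/2


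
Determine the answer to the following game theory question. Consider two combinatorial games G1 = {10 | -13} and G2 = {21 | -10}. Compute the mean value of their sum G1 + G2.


G1 = {10 | -13}, G2 = {21 | -10}
Each is a switch {a | b} with numbers a > b; its mean value is (a + b)/2, and mean value is additive over game sums: m(G1 + G2) = m(G1) + m(G2).
Mean of G1 = (10 + (-13))/2 = -3/2 = -3/2
Mean of G2 = (21 + (-10))/2 = 11/2 = 11/2
Mean of G1 + G2 = -3/2 + 11/2 = 4

4


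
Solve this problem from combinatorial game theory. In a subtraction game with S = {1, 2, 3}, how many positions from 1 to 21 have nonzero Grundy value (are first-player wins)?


Subtraction set S = {1, 2, 3}, so G(n) = n mod 4.
G(n) = 0 when n is a multiple of 4.
Multiples of 4 in [1, 21]: 5
N-positions (nonzero Grundy) = 21 - 5 = 16

16


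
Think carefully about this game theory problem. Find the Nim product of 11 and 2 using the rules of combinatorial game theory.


Nim multiplication is bilinear over XOR: (u XOR v) * w = (u*w) XOR (v*w).
So we split each operand into its bit components and XOR the pairwise Nim products.
11 = 1 + 2 + 8 (as XOR of powers of 2).
2 = 2 (as XOR of powers of 2).
Using the standard Nim-product table on single bits:
  2*2 = 3,   2*4 = 8,   2*8 = 12,
  4*4 = 6,   4*8 = 11,  8*8 = 13,
and  1*x = x (identity), k*l = l*k (commutative).
Pairwise Nim products:
  1 * 2 = 2
  2 * 2 = 3
  8 * 2 = 12
XOR them: 2 XOR 3 XOR 12 = 13.
Result: 11 * 2 = 13 (in Nim).

13


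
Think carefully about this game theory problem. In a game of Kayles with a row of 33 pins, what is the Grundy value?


Kayles: a move removes 1 or 2 adjacent pins from a contiguous row.
Removing pins from a row of k leaves two independent rows (a, b) with a + b = k - 1 (one pin) or a + b = k - 2 (two pins); an end removal gives a = 0.
By Sprague-Grundy, G(k) = mex{ G(a) XOR G(b) } over all these splits. G(0) = 0.
G(1): splits (0,0):0^0=0 -> mex({0}) = 1
G(2): splits (0,1):0^1=1 (0,0):0^0=0 -> mex({0, 1}) = 2
G(3): splits (0,2):0^2=2 (1,1):1^1=0 (0,1):0^1=1 -> mex({0, 1, 2}) = 3
G(4): splits (0,3):0^3=3 (1,2):1^2=3 (0,2):0^2=2 (1,1):1^1=0 -> mex({0, 2, 3}) = 1
G(5): splits (0,4):0^1=1 (1,3):1^3=2 (2,2):2^2=0 (0,3):0^3=3 (1,2):1^2=3 -> mex({0, 1, 2, 3}) = 4
G(6) = mex({0, 1, 2, 4}) = 3
G(7) = mex({0, 1, 3, 4, 5}) = 2
G(8) = mex({0, 2, 3, 5, 6}) = 1
G(9) = mex({0, 1, 2, 3, 6, 7}) = 4
G(10) = mex({0, 1, 3, 4, 5, 7}) = 2
G(11) = mex({0, 1, 2, 3, 4, 5}) = 6
G(12) = mex({0, 1, 2, 3, 5, 6, 7}) = 4
G(13) = mex({0, 2, 3, 4, 6, 7}) = 1
G(14) = mex({0, 1, 4, 5, 6, 7}) = 2
G(15) = mex({0, 1, 2, 3, 4, 5, 6}) = 7
G(16) = mex({0, 2, 3, 5, 6, 7}) = 1
G(17) = mex({0, 1, 2, 3, 5, 6, 7}) = 4
G(18) = mex({0, 1, 2, 4, 5, 6}) = 3
G(19) = mex({0, 1, 3, 4, 5, 7}) = 2
G(20) = mex({0, 2, 3, 4, 5, 6, 7}) = 1
G(21) = mex({0, 1, 2, 3, 5, 6, 7}) = 4
G(22) = mex({0, 1, 2, 3, 4, 5, 7}) = 6
G(23) = mex({0, 1, 2, 3, 4, 5, 6}) = 7
G(24) = mex({0, 1, 2, 3, 5, 6, 7}) = 4
G(25) = mex({0, 2, 3, 4, 6, 7}) = 1
G(26) = mex({0, 1, 3, 4, 5, 6, 7}) = 2
G(27) = mex({0, 1, 2, 3, 4, 5, 6, 7}) = 8
G(28) = mex({0, 1, 2, 3, 4, 6, 7, 8}) = 5
G(29) = mex({0, 1, 2, 3, 5, 6, 7, 8, 9}) = 4
G(30) = mex({0, 1, 2, 3, 4, 5, 6, 9, 10}) = 7
G(31) = mex({0, 1, 3, 4, 5, 7, 10, 11}) = 2
G(32) = mex({0, 2, 3, 4, 5, 6, 7, 9, 11}) = 1
G(33) = mex({0, 1, 2, 3, 4, 5, 6, 7, 9, 12}) = 8
Therefore G(33) = 8.

8


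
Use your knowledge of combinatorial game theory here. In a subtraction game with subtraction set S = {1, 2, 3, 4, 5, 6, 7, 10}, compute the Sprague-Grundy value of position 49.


The subtraction set is S = {1, 2, 3, 4, 5, 6, 7, 10}.
G(k) = mex{ G(k - s) : s in S, s <= k }. We compute iteratively: G(0) = 0.
G(1) = mex({0}) = 1
G(2) = mex({0, 1}) = 2
G(3) = mex({0, 1, 2}) = 3
G(4) = mex({0, 1, 2, 3}) = 4
G(5) = mex({0, 1, 2, 3, 4}) = 5
G(6) = mex({0, 1, 2, 3, 4, 5}) = 6
G(7) = mex({0, 1, 2, 3, 4, 5, 6}) = 7
G(8) = mex({1, 2, 3, 4, 5, 6, 7}) = 0
G(9) = mex({0, 2, 3, 4, 5, 6, 7}) = 1
G(10) = mex({0, 1, 3, 4, 5, 6, 7}) = 2
G(11) = mex({0, 1, 2, 4, 5, 6, 7}) = 3
G(12) = mex({0, 1, 2, 3, 5, 6, 7}) = 4
G(13) = mex({0, 1, 2, 3, 4, 6, 7}) = 5
G(14) = mex({0, 1, 2, 3, 4, 5, 7}) = 6
G(15) = mex({0, 1, 2, 3, 4, 5, 6}) = 7
G(16) = mex({1, 2, 3, 4, 5, 6, 7}) = 0
G(17) = mex({0, 2, 3, 4, 5, 6, 7}) = 1
Observe that G(8)..G(17) = 0, 1, 2, 3, 4, 5, 6, 7, 0, 1 repeats G(0)..G(9) = 0, 1, 2, 3, 4, 5, 6, 7, 0, 1.
For k >= max(S) = 10, G(k) is determined by the previous 10 values G(k-10)..G(k-1); a window of 10 consecutive values has recurred shifted by 8, so by induction G(k + 8) = G(k) for all k >= 0: the sequence is periodic from the start with period 8.
One period: G(0..7) = 0, 1, 2, 3, 4, 5, 6, 7.
49 mod 8 = 1, so G(49) = G(1) = 1.

1


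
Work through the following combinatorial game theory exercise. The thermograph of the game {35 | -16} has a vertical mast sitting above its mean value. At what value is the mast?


Game = {35 | -16}, a switch {a | b} with numbers a > b.
Its thermograph has left wall a - t and right wall b + t, which meet at t = (a - b)/2, where both equal (a + b)/2. So the mast (mean value) is at (a + b)/2.
Mean = (35 + (-16))/2 = 19/2 = 19/2

19/2


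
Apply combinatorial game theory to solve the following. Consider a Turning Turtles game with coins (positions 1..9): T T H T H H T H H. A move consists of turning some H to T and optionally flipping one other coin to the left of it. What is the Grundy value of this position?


Coins: T T H T H H T H H
Key fact: a single head at position k behaves exactly like a Nim heap of size k (turning it to T and optionally flipping a coin at j < k corresponds to moving the heap from k to j, or to 0), and heads combine as a disjunctive sum (two heads at the same place would cancel, matching j XOR j = 0). So the Nim-value is the XOR of the 1-indexed positions of the heads.
Face-up positions (1-indexed): [3, 5, 6, 8, 9]
XOR 0 with 3: 0 XOR 3 = 3
XOR 3 with 5: 3 XOR 5 = 6
XOR 6 with 6: 6 XOR 6 = 0
XOR 0 with 8: 0 XOR 8 = 8
XOR 8 with 9: 8 XOR 9 = 1
Nim-value = 1

1


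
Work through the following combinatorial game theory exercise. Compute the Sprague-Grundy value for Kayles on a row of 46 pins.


Kayles: a move removes 1 or 2 adjacent pins from a contiguous row.
Removing pins from a row of k leaves two independent rows (a, b) with a + b = k - 1 (one pin) or a + b = k - 2 (two pins); an end removal gives a = 0.
By Sprague-Grundy, G(k) = mex{ G(a) XOR G(b) } over all these splits. G(0) = 0.
G(1): splits (0,0):0^0=0 -> mex({0}) = 1
G(2): splits (0,1):0^1=1 (0,0):0^0=0 -> mex({0, 1}) = 2
G(3): splits (0,2):0^2=2 (1,1):1^1=0 (0,1):0^1=1 -> mex({0, 1, 2}) = 3
G(4): splits (0,3):0^3=3 (1,2):1^2=3 (0,2):0^2=2 (1,1):1^1=0 -> mex({0, 2, 3}) = 1
G(5): splits (0,4):0^1=1 (1,3):1^3=2 (2,2):2^2=0 (0,3):0^3=3 (1,2):1^2=3 -> mex({0, 1, 2, 3}) = 4
G(6) = mex({0, 1, 2, 4}) = 3
G(7) = mex({0, 1, 3, 4, 5}) = 2
G(8) = mex({0, 2, 3, 5, 6}) = 1
G(9) = mex({0, 1, 2, 3, 6, 7}) = 4
G(10) = mex({0, 1, 3, 4, 5, 7}) = 2
G(11) = mex({0, 1, 2, 3, 4, 5}) = 6
G(12) = mex({0, 1, 2, 3, 5, 6, 7}) = 4
G(13) = mex({0, 2, 3, 4, 6, 7}) = 1
G(14) = mex({0, 1, 4, 5, 6, 7}) = 2
G(15) = mex({0, 1, 2, 3, 4, 5, 6}) = 7
G(16) = mex({0, 2, 3, 5, 6, 7}) = 1
G(17) = mex({0, 1, 2, 3, 5, 6, 7}) = 4
G(18) = mex({0, 1, 2, 4, 5, 6}) = 3
G(19) = mex({0, 1, 3, 4, 5, 7}) = 2
G(20) = mex({0, 2, 3, 4, 5, 6, 7}) = 1
G(21) = mex({0, 1, 2, 3, 5, 6, 7}) = 4
G(22) = mex({0, 1, 2, 3, 4, 5, 7}) = 6
G(23) = mex({0, 1, 2, 3, 4, 5, 6}) = 7
G(24) = mex({0, 1, 2, 3, 5, 6, 7}) = 4
G(25) = mex({0, 2, 3, 4, 6, 7}) = 1
G(26) = mex({0, 1, 3, 4, 5, 6, 7}) = 2
G(27) = mex({0, 1, 2, 3, 4, 5, 6, 7}) = 8
G(28) = mex({0, 1, 2, 3, 4, 6, 7, 8}) = 5
G(29) = mex({0, 1, 2, 3, 5, 6, 7, 8, 9}) = 4
G(30) = mex({0, 1, 2, 3, 4, 5, 6, 9, 10}) = 7
G(31) = mex({0, 1, 3, 4, 5, 7, 10, 11}) = 2
G(32) = mex({0, 2, 3, 4, 5, 6, 7, 9, 11}) = 1
G(33) = mex({0, 1, 2, 3, 4, 5, 6, 7, 9, 12}) = 8
G(34) = mex({0, 1, 2, 3, 4, 5, 7, 8, 11, 12}) = 6
G(35) = mex({0, 1, 2, 3, 4, 5, 6, 8, 9, 10, 11}) = 7
G(36) = mex({0, 1, 2, 3, 5, 6, 7, 9, 10}) = 4
G(37) = mex({0, 2, 3, 4, 6, 7, 9, 10, 11, 12}) = 1
G(38) = mex({0, 1, 3, 4, 5, 6, 7, 9, 10, 11, 12}) = 2
G(39) = mex({0, 1, 2, 4, 5, 6, 7, 9, 10, 12, 14}) = 3
G(40) = mex({0, 2, 3, 4, 6, 7, 11, 12, 14}) = 1
G(41) = mex({0, 1, 2, 3, 5, 6, 7, 9, 10, 11, 12}) = 4
G(42) = mex({0, 1, 2, 3, 4, 5, 6, 9, 10}) = 7
G(43) = mex({0, 1, 3, 4, 5, 7, 9, 10, 12, 15}) = 2
G(44) = mex({0, 2, 3, 4, 5, 6, 7, 9, 10, 12, 15}) = 1
G(45) = mex({0, 1, 2, 3, 4, 5, 6, 7, 9, 10, 12, 14}) = 8
G(46) = mex({0, 1, 3, 4, 5, 7, 8, 11, 12, 14}) = 2
Therefore G(46) = 2.

2


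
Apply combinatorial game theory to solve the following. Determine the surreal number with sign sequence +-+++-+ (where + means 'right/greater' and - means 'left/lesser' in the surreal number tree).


Sign expansion: +-+++-+
Rule: track bounds (lo, hi), initially (-inf, +inf). On '+', the current value becomes lo and we move to the simplest number in (value, hi): value + 1 if hi = +inf, otherwise the midpoint (value + hi)/2. On '-', the current value becomes hi and we move to value - 1 if lo = -inf, otherwise the midpoint (lo + value)/2.
Start at 0.
Step 1: sign = +, move right. Bounds: (0, +inf). Value = 1
Step 2: sign = -, move left. Bounds: (0, 1). Value = 1/2
Step 3: sign = +, move right. Bounds: (1/2, 1). Value = 3/4
Step 4: sign = +, move right. Bounds: (3/4, 1). Value = 7/8
Step 5: sign = +, move right. Bounds: (7/8, 1). Value = 15/16
Step 6: sign = -, move left. Bounds: (7/8, 15/16). Value = 29/32
Step 7: sign = +, move right. Bounds: (29/32, 15/16). Value = 59/64
The surreal number with sign expansion +-+++-+ is 59/64.

59/64


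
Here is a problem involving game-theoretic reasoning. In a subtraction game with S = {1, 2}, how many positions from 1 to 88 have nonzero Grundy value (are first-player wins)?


Subtraction set S = {1, 2}, so G(n) = n mod 3.
G(n) = 0 when n is a multiple of 3.
Multiples of 3 in [1, 88]: 29
N-positions (nonzero Grundy) = 88 - 29 = 59

59


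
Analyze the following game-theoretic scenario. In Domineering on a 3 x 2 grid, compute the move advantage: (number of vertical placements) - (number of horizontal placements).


Board is 3 x 2 (rows x cols).
Left (vertical) placements: (rows-1) * cols = 2 * 2 = 4
Right (horizontal) placements: rows * (cols-1) = 3 * 1 = 3
Advantage = Left - Right = 4 - 3 = 1

1


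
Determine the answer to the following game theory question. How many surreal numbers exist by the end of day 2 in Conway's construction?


Day 0: {|} = 0 is born. Count = 1.
Day n: the number of surreal numbers born by day n is 2^(n+1) - 1.
By day 0: 2^1 - 1 = 1
By day 1: 2^2 - 1 = 3
By day 2: 2^3 - 1 = 7
By day 2: 7 surreal numbers.

7


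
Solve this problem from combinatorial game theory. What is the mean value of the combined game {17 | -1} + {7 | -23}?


G1 = {17 | -1}, G2 = {7 | -23}
Each is a switch {a | b} with numbers a > b; its mean value is (a + b)/2, and mean value is additive over game sums: m(G1 + G2) = m(G1) + m(G2).
Mean of G1 = (17 + (-1))/2 = 16/2 = 8
Mean of G2 = (7 + (-23))/2 = -16/2 = -8
Mean of G1 + G2 = 8 + -8 = 0

0


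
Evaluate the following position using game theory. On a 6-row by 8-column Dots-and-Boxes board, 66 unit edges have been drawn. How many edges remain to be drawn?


Grid: 6 x 8 boxes, i.e. 7 rows and 9 columns of dots.
Horizontal edges: (rows + 1) * cols = 7 * 8 = 56
Vertical edges: rows * (cols + 1) = 6 * 9 = 54
Total edges: 56 + 54 = 110
Edges drawn: 66
Remaining: 110 - 66 = 44

44


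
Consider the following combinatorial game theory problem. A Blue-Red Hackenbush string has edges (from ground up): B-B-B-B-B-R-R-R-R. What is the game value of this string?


Edges (from ground): B-B-B-B-B-R-R-R-R
By Berlekamp's sign-expansion rule, a Blue-Red Hackenbush stalk has the value of the surreal number whose sign sequence is the edge sequence with B -> + and R -> -.
Sign sequence: +++++----
Trace the sign expansion in the surreal number tree, starting from 0:
Edge 1: B (sign +) -> bounds (0, +inf), value = 1
Edge 2: B (sign +) -> bounds (1, +inf), value = 2
Edge 3: B (sign +) -> bounds (2, +inf), value = 3
Edge 4: B (sign +) -> bounds (3, +inf), value = 4
Edge 5: B (sign +) -> bounds (4, +inf), value = 5
Edge 6: R (sign -) -> bounds (4, 5), value = 9/2
Edge 7: R (sign -) -> bounds (4, 9/2), value = 17/4
Edge 8: R (sign -) -> bounds (4, 17/4), value = 33/8
Edge 9: R (sign -) -> bounds (4, 33/8), value = 65/16
Game value = 65/16

65/16


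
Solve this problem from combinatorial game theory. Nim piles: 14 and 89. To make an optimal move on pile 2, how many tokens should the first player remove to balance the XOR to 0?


Piles: 14 and 89
Current XOR: 14 XOR 89 = 87 (non-zero, so this is an N-position).
To make the XOR zero, we need to find a move that balances the piles.
For pile 2 (size 89): target = 89 XOR 87 = 14
We reduce pile 2 from 89 to 14.
Tokens removed: 89 - 14 = 75
Verification: 14 XOR 14 = 0

75


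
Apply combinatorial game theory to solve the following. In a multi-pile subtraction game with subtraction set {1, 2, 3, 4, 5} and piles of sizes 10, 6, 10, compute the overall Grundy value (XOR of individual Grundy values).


Subtraction set: {1, 2, 3, 4, 5}
For this subtraction set, G(n) = n mod 6 (period = max + 1 = 6).
Pile 1 (size 10): G(10) = 10 mod 6 = 4
Pile 2 (size 6): G(6) = 6 mod 6 = 0
Pile 3 (size 10): G(10) = 10 mod 6 = 4
Total Grundy value = XOR of all: 4 XOR 0 XOR 4 = 0

0


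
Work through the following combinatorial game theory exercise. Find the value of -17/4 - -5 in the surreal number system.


x = -17/4, y = -5
Converting to common denominator: 4
x = -17/4, y = -20/4
x - y = -17/4 - -5 = 3/4

3/4


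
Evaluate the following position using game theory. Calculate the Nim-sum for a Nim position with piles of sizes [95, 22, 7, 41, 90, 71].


We need the XOR (exclusive or) of all pile sizes.
After XOR-ing pile 1 (size 95): 0 XOR 95 = 95
After XOR-ing pile 2 (size 22): 95 XOR 22 = 73
After XOR-ing pile 3 (size 7): 73 XOR 7 = 78
After XOR-ing pile 4 (size 41): 78 XOR 41 = 103
After XOR-ing pile 5 (size 90): 103 XOR 90 = 61
After XOR-ing pile 6 (size 71): 61 XOR 71 = 122
The Nim-value of this position is 122.

122


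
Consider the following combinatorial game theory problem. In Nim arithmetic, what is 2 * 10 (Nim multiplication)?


Nim multiplication is bilinear over XOR: (u XOR v) * w = (u*w) XOR (v*w).
So we split each operand into its bit components and XOR the pairwise Nim products.
2 = 2 (as XOR of powers of 2).
10 = 2 + 8 (as XOR of powers of 2).
Using the standard Nim-product table on single bits:
  2*2 = 3,   2*4 = 8,   2*8 = 12,
  4*4 = 6,   4*8 = 11,  8*8 = 13,
and  1*x = x (identity), k*l = l*k (commutative).
Pairwise Nim products:
  2 * 2 = 3
  2 * 8 = 12
XOR them: 3 XOR 12 = 15.
Result: 2 * 10 = 15 (in Nim).

15


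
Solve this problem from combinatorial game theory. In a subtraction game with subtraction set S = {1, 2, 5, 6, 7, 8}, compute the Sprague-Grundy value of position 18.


The subtraction set is S = {1, 2, 5, 6, 7, 8}.
G(k) = mex{ G(k - s) : s in S, s <= k }. We compute iteratively: G(0) = 0.
G(1) = mex({0}) = 1
G(2) = mex({0, 1}) = 2
G(3) = mex({1, 2}) = 0
G(4) = mex({0, 2}) = 1
G(5) = mex({0, 1}) = 2
G(6) = mex({0, 1, 2}) = 3
G(7) = mex({0, 1, 2, 3}) = 4
G(8) = mex({0, 1, 2, 3, 4}) = 5
G(9) = mex({0, 1, 2, 4, 5}) = 3
G(10) = mex({0, 1, 2, 3, 5}) = 4
G(11) = mex({0, 1, 2, 3, 4}) = 5
G(12) = mex({1, 2, 3, 4, 5}) = 0
G(13) = mex({0, 2, 3, 4, 5}) = 1
G(14) = mex({0, 1, 3, 4, 5}) = 2
G(15) = mex({1, 2, 3, 4, 5}) = 0
G(16) = mex({0, 2, 3, 4, 5}) = 1
G(17) = mex({0, 1, 3, 4, 5}) = 2
G(18) = mex({0, 1, 2, 4, 5}) = 3
Therefore G(18) = 3.

3


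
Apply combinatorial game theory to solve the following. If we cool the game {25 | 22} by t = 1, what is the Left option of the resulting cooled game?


Original game: {25 | 22} (a switch {a | b} with a > b).
Cooling by t (for t below the temperature (a - b)/2 = 3/2) taxes each move by t: {a | b} cooled by t is {a - t | b + t}.
Cooling amount: t = 1
Cooled Left option: 25 - 1 = 24
Cooled Right option: 22 + 1 = 23
Cooled game: {24 | 23}
Left option = 24

24


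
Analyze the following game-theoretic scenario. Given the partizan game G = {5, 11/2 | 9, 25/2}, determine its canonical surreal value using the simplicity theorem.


Left options: {5, 11/2}, max = 11/2
Right options: {9, 25/2}, min = 9
All options are numbers and max(Left) < min(Right), so by the simplicity theorem the value is the simplest (earliest-born) number strictly between 11/2 and 9.
Integers 6 through 8 all lie strictly between 11/2 and 9.
Among integers, the simplest (lowest birthday = smallest |n|; 0 is born on day 0, +-n on day n) is 6.
No non-integer in the interval can be simpler: if x is a non-integer in the interval, then floor(x) or ceil(x) also lies in the interval (the interval contains an integer), and both are proper prefixes of x's sign expansion, i.e. born earlier. So the game value is 6.
Game value = 6

6


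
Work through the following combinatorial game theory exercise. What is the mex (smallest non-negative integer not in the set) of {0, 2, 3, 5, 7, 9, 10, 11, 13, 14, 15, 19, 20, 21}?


Set = {0, 2, 3, 5, 7, 9, 10, 11, 13, 14, 15, 19, 20, 21}
0 is in the set.
1 is NOT in the set. This is the mex.
mex = 1

1


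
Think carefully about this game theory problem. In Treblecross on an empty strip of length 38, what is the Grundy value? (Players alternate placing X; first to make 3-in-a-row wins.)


Treblecross: place X on empty cells; 3-in-a-row wins.
Playing within two cells of an existing X lets the opponent win at once, so sensible play treats the cells i-2..i+2 around each X as dead. The player left with no safe cell loses, so this is a normal-play take-away game on strips of safe cells.
Placing X at cell i (0-indexed) of a strip of k safe cells leaves independent strips of sizes max(0, i-2) and max(0, k-i-3). Hence G(k) = mex{ G(max(0,i-2)) XOR G(max(0,k-i-3)) : 0 <= i < k }, with G(0) = 0.
G(1): splits (0,0):0^0=0 -> mex({0}) = 1
G(2): splits (0,0):0^0=0 -> mex({0}) = 1
G(3): splits (0,0):0^0=0 -> mex({0}) = 1
G(4): splits (0,1):0^1=1 (0,0):0^0=0 -> mex({0, 1}) = 2
G(5): splits (0,2):0^1=1 (0,1):0^1=1 (0,0):0^0=0 -> mex({0, 1}) = 2
G(6) = mex({1}) = 0
G(7) = mex({0, 1, 2}) = 3
G(8) = mex({0, 1, 2}) = 3
G(9) = mex({0, 2}) = 1
G(10) = mex({0, 2, 3}) = 1
G(11) = mex({0, 3}) = 1
G(12) = mex({1, 3}) = 0
G(13) = mex({0, 1, 2, 3}) = 4
G(14) = mex({0, 1, 2}) = 3
G(15) = mex({0, 1, 2}) = 3
G(16) = mex({0, 1, 2, 4}) = 3
G(17) = mex({0, 1, 3, 4}) = 2
G(18) = mex({0, 1, 3, 4}) = 2
G(19) = mex({0, 1, 3, 5}) = 2
G(20) = mex({0, 1, 2, 3, 5}) = 4
G(21) = mex({0, 1, 2, 3, 5}) = 4
G(22) = mex({1, 2, 6}) = 0
G(23) = mex({0, 1, 2, 3, 4, 6}) = 5
G(24) = mex({0, 1, 2, 3, 4}) = 5
G(25) = mex({0, 1, 3, 4, 7}) = 2
G(26) = mex({0, 1, 3, 4, 5, 7}) = 2
G(27) = mex({0, 1, 3, 5}) = 2
G(28) = mex({0, 1, 2, 5}) = 3
G(29) = mex({0, 1, 2, 4, 5, 6}) = 3
G(30) = mex({1, 2, 4, 6}) = 0
G(31) = mex({0, 1, 2, 3, 4, 6}) = 5
G(32) = mex({1, 2, 3, 4, 7}) = 0
G(33) = mex({0, 3, 7}) = 1
G(34) = mex({0, 2, 3, 5, 7}) = 1
G(35) = mex({0, 2, 3, 5, 6}) = 1
G(36) = mex({0, 1, 2, 5, 6}) = 3
G(37) = mex({0, 1, 2, 4, 5, 6}) = 3
G(38) = mex({0, 1, 2, 4}) = 3
Therefore G(38) = 3.

3


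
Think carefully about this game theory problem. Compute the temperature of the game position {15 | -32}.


The game is {15 | -32}, a switch {a | b} with numbers a > b.
Cooling {a | b} by t gives {a - t | b + t}, which stops being hot when a - t = b + t, i.e. at t = (a - b)/2. So the temperature of a switch is (a - b)/2.
Temperature = (Left option - Right option) / 2
= (15 - (-32)) / 2
= 47 / 2
= 47/2

47/2


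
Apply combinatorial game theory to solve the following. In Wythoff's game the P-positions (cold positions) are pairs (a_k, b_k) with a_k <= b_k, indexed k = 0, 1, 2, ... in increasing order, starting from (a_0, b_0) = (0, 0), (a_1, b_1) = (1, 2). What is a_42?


By Wythoff's theorem, a_k = floor(k * phi) and b_k = floor(k * phi^2) = a_k + k, where phi = (1 + sqrt(5))/2 is the golden ratio.
phi = (1 + sqrt(5))/2 = 1.618034
k = 42
k * phi = 42 * 1.618034 = 67.957428
a_42 = floor(k * phi) = 67

67


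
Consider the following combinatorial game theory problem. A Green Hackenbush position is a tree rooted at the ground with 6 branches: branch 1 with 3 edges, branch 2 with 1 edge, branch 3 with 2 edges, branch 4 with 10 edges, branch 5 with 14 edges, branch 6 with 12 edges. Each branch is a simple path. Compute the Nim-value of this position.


The tree has 6 branches from the ground vertex.
In Green Hackenbush, the Nim-value of a simple path of length k is k.
Branch 1: length 3, Nim-value = 3
Branch 2: length 1, Nim-value = 1
Branch 3: length 2, Nim-value = 2
Branch 4: length 10, Nim-value = 10
Branch 5: length 14, Nim-value = 14
Branch 6: length 12, Nim-value = 12
Total Nim-value = XOR of all branch values:
0 XOR 3 = 3
3 XOR 1 = 2
2 XOR 2 = 0
0 XOR 10 = 10
10 XOR 14 = 4
4 XOR 12 = 8
Nim-value of the tree = 8

8


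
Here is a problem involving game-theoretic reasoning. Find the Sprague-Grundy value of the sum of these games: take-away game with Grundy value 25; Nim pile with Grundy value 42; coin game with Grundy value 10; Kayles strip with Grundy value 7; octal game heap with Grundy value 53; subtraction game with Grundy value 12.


By the Sprague-Grundy theorem, the Grundy value of a sum of games is the XOR of individual Grundy values.
take-away game: Grundy value = 25. Running XOR: 0 XOR 25 = 25
Nim pile: Grundy value = 42. Running XOR: 25 XOR 42 = 51
coin game: Grundy value = 10. Running XOR: 51 XOR 10 = 57
Kayles strip: Grundy value = 7. Running XOR: 57 XOR 7 = 62
octal game heap: Grundy value = 53. Running XOR: 62 XOR 53 = 11
subtraction game: Grundy value = 12. Running XOR: 11 XOR 12 = 7
The combined Grundy value is 7.

7


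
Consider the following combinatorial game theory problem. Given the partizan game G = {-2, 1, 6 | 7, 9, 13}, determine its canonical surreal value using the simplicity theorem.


Left options: {-2, 1, 6}, max = 6
Right options: {7, 9, 13}, min = 7
All options are numbers and max(Left) < min(Right), so by the simplicity theorem the value is the simplest (earliest-born) number strictly between 6 and 7.
No integer lies strictly between 6 and 7, so the value is the dyadic rational m/2^k in the interval with the smallest k (then m odd); search k = 1, 2, ...:
Denominator 2: 13/2 lies strictly between 6 and 7 -- found.
The simplest number in the interval is 13/2.
Game value = 13/2

13/2


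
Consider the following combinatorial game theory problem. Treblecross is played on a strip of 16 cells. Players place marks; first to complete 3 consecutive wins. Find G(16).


Treblecross: place X on empty cells; 3-in-a-row wins.
Playing within two cells of an existing X lets the opponent win at once, so sensible play treats the cells i-2..i+2 around each X as dead. The player left with no safe cell loses, so this is a normal-play take-away game on strips of safe cells.
Placing X at cell i (0-indexed) of a strip of k safe cells leaves independent strips of sizes max(0, i-2) and max(0, k-i-3). Hence G(k) = mex{ G(max(0,i-2)) XOR G(max(0,k-i-3)) : 0 <= i < k }, with G(0) = 0.
G(1): splits (0,0):0^0=0 -> mex({0}) = 1
G(2): splits (0,0):0^0=0 -> mex({0}) = 1
G(3): splits (0,0):0^0=0 -> mex({0}) = 1
G(4): splits (0,1):0^1=1 (0,0):0^0=0 -> mex({0, 1}) = 2
G(5): splits (0,2):0^1=1 (0,1):0^1=1 (0,0):0^0=0 -> mex({0, 1}) = 2
G(6) = mex({1}) = 0
G(7) = mex({0, 1, 2}) = 3
G(8) = mex({0, 1, 2}) = 3
G(9) = mex({0, 2}) = 1
G(10) = mex({0, 2, 3}) = 1
G(11) = mex({0, 3}) = 1
G(12) = mex({1, 3}) = 0
G(13) = mex({0, 1, 2, 3}) = 4
G(14) = mex({0, 1, 2}) = 3
G(15) = mex({0, 1, 2}) = 3
G(16) = mex({0, 1, 2, 4}) = 3
Therefore G(16) = 3.

3


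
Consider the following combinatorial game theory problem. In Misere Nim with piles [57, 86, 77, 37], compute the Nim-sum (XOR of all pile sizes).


We need the XOR (exclusive or) of all pile sizes.
After XOR-ing pile 1 (size 57): 0 XOR 57 = 57
After XOR-ing pile 2 (size 86): 57 XOR 86 = 111
After XOR-ing pile 3 (size 77): 111 XOR 77 = 34
After XOR-ing pile 4 (size 37): 34 XOR 37 = 7
The Nim-value of this position is 7.

7


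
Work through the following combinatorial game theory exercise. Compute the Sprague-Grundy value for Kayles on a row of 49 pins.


Kayles: a move removes 1 or 2 adjacent pins from a contiguous row.
Removing pins from a row of k leaves two independent rows (a, b) with a + b = k - 1 (one pin) or a + b = k - 2 (two pins); an end removal gives a = 0.
By Sprague-Grundy, G(k) = mex{ G(a) XOR G(b) } over all these splits. G(0) = 0.
G(1): splits (0,0):0^0=0 -> mex({0}) = 1
G(2): splits (0,1):0^1=1 (0,0):0^0=0 -> mex({0, 1}) = 2
G(3): splits (0,2):0^2=2 (1,1):1^1=0 (0,1):0^1=1 -> mex({0, 1, 2}) = 3
G(4): splits (0,3):0^3=3 (1,2):1^2=3 (0,2):0^2=2 (1,1):1^1=0 -> mex({0, 2, 3}) = 1
G(5): splits (0,4):0^1=1 (1,3):1^3=2 (2,2):2^2=0 (0,3):0^3=3 (1,2):1^2=3 -> mex({0, 1, 2, 3}) = 4
G(6) = mex({0, 1, 2, 4}) = 3
G(7) = mex({0, 1, 3, 4, 5}) = 2
G(8) = mex({0, 2, 3, 5, 6}) = 1
G(9) = mex({0, 1, 2, 3, 6, 7}) = 4
G(10) = mex({0, 1, 3, 4, 5, 7}) = 2
G(11) = mex({0, 1, 2, 3, 4, 5}) = 6
G(12) = mex({0, 1, 2, 3, 5, 6, 7}) = 4
G(13) = mex({0, 2, 3, 4, 6, 7}) = 1
G(14) = mex({0, 1, 4, 5, 6, 7}) = 2
G(15) = mex({0, 1, 2, 3, 4, 5, 6}) = 7
G(16) = mex({0, 2, 3, 5, 6, 7}) = 1
G(17) = mex({0, 1, 2, 3, 5, 6, 7}) = 4
G(18) = mex({0, 1, 2, 4, 5, 6}) = 3
G(19) = mex({0, 1, 3, 4, 5, 7}) = 2
G(20) = mex({0, 2, 3, 4, 5, 6, 7}) = 1
G(21) = mex({0, 1, 2, 3, 5, 6, 7}) = 4
G(22) = mex({0, 1, 2, 3, 4, 5, 7}) = 6
G(23) = mex({0, 1, 2, 3, 4, 5, 6}) = 7
G(24) = mex({0, 1, 2, 3, 5, 6, 7}) = 4
G(25) = mex({0, 2, 3, 4, 6, 7}) = 1
G(26) = mex({0, 1, 3, 4, 5, 6, 7}) = 2
G(27) = mex({0, 1, 2, 3, 4, 5, 6, 7}) = 8
G(28) = mex({0, 1, 2, 3, 4, 6, 7, 8}) = 5
G(29) = mex({0, 1, 2, 3, 5, 6, 7, 8, 9}) = 4
G(30) = mex({0, 1, 2, 3, 4, 5, 6, 9, 10}) = 7
G(31) = mex({0, 1, 3, 4, 5, 7, 10, 11}) = 2
G(32) = mex({0, 2, 3, 4, 5, 6, 7, 9, 11}) = 1
G(33) = mex({0, 1, 2, 3, 4, 5, 6, 7, 9, 12}) = 8
G(34) = mex({0, 1, 2, 3, 4, 5, 7, 8, 11, 12}) = 6
G(35) = mex({0, 1, 2, 3, 4, 5, 6, 8, 9, 10, 11}) = 7
G(36) = mex({0, 1, 2, 3, 5, 6, 7, 9, 10}) = 4
G(37) = mex({0, 2, 3, 4, 6, 7, 9, 10, 11, 12}) = 1
G(38) = mex({0, 1, 3, 4, 5, 6, 7, 9, 10, 11, 12}) = 2
G(39) = mex({0, 1, 2, 4, 5, 6, 7, 9, 10, 12, 14}) = 3
G(40) = mex({0, 2, 3, 4, 6, 7, 11, 12, 14}) = 1
G(41) = mex({0, 1, 2, 3, 5, 6, 7, 9, 10, 11, 12}) = 4
G(42) = mex({0, 1, 2, 3, 4, 5, 6, 9, 10}) = 7
G(43) = mex({0, 1, 3, 4, 5, 7, 9, 10, 12, 15}) = 2
G(44) = mex({0, 2, 3, 4, 5, 6, 7, 9, 10, 12, 15}) = 1
G(45) = mex({0, 1, 2, 3, 4, 5, 6, 7, 9, 10, 12, 14}) = 8
G(46) = mex({0, 1, 3, 4, 5, 7, 8, 11, 12, 14}) = 2
G(47) = mex({0, 1, 2, 3, 4, 5, 6, 8, 9, 10, 11, 12}) = 7
G(48) = mex({0, 1, 2, 3, 5, 6, 7, 9, 10}) = 4
G(49) = mex({0, 2, 3, 4, 6, 7, 9, 10, 11, 12, 15}) = 1
Therefore G(49) = 1.

1
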